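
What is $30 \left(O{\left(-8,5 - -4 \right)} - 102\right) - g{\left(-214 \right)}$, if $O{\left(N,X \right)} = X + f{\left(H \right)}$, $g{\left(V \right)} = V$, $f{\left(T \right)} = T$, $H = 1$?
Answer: $-2546$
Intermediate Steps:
$O{\left(N,X \right)} = 1 + X$ ($O{\left(N,X \right)} = X + 1 = 1 + X$)
$30 \left(O{\left(-8,5 - -4 \right)} - 102\right) - g{\left(-214 \right)} = 30 \left(\left(1 + \left(5 - -4\right)\right) - 102\right) - -214 = 30 \left(\left(1 + \left(5 + 4\right)\right) - 102\right) + 214 = 30 \left(\left(1 + 9\right) - 102\right) + 214 = 30 \left(10 - 102\right) + 214 = 30 \left(-92\right) + 214 = -2760 + 214 = -2546$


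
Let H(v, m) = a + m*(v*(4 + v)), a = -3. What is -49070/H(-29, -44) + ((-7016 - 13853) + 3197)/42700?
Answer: 6276636/5583025 ≈ 1.1242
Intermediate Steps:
H(v, m) = -3 + m*v*(4 + v) (H(v, m) = -3 + m*(v*(4 + v)) = -3 + m*v*(4 + v))
-49070/H(-29, -44) + ((-7016 - 13853) + 3197)/42700 = -49070/(-3 - 44*(-29)**2 + 4*(-44)*(-29)) + ((-7016 - 13853) + 3197)/42700 = -49070/(-3 - 44*841 + 5104) + (-20869 + 3197)*(1/42700) = -49070/(-3 - 37004 + 5104) - 17672*1/42700 = -49070/(-31903) - 4418/10675 = -49070*(-1/31903) - 4418/10675 = 49070/31903 - 4418/10675 = 6276636/5583025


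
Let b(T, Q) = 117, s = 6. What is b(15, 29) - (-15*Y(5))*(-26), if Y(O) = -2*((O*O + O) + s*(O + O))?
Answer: 70317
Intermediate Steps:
Y(O) = -26*O - 2*O**2 (Y(O) = -2*((O*O + O) + 6*(O + O)) = -2*((O**2 + O) + 6*(2*O)) = -2*((O + O**2) + 12*O) = -2*(O**2 + 13*O) = -26*O - 2*O**2)
b(15, 29) - (-15*Y(5))*(-26) = 117 - (-(-30)*5*(13 + 5))*(-26) = 117 - (-(-30)*5*18)*(-26) = 117 - (-15*(-180))*(-26) = 117 - 2700*(-26) = 117 - 1*(-70200) = 117 + 70200 = 70317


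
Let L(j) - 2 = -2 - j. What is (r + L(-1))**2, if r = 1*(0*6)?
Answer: 1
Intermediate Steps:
L(j) = -j (L(j) = 2 + (-2 - j) = -j)
r = 0 (r = 1*0 = 0)
(r + L(-1))**2 = (0 - 1*(-1))**2 = (0 + 1)**2 = 1**2 = 1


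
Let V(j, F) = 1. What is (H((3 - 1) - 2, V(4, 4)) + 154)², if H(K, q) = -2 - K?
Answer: 23104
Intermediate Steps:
(H((3 - 1) - 2, V(4, 4)) + 154)² = ((-2 - ((3 - 1) - 2)) + 154)² = ((-2 - (2 - 2)) + 154)² = ((-2 - 1*0) + 154)² = ((-2 + 0) + 154)² = (-2 + 154)² = 152² = 23104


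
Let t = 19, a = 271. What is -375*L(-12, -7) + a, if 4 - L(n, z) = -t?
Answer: -8354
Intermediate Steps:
L(n, z) = 23 (L(n, z) = 4 - (-1)*19 = 4 - 1*(-19) = 4 + 19 = 23)
-375*L(-12, -7) + a = -375*23 + 271 = -8625 + 271 = -8354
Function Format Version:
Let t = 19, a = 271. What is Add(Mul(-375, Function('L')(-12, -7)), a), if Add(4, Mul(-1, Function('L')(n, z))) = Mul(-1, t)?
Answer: -8354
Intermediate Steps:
Function('L')(n, z) = 23 (Function('L')(n, z) = Add(4, Mul(-1, Mul(-1, 19))) = Add(4, Mul(-1, -19)) = Add(4, 19) = 23)
Add(Mul(-375, Function('L')(-12, -7)), a) = Add(Mul(-375, 23), 271) = Add(-8625, 271) = -8354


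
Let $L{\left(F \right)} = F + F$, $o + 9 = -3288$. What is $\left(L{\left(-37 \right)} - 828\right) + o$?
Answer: $-4199$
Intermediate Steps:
$o = -3297$ ($o = -9 - 3288 = -3297$)
$L{\left(F \right)} = 2 F$
$\left(L{\left(-37 \right)} - 828\right) + o = \left(2 \left(-37\right) - 828\right) - 3297 = \left(-74 - 828\right) - 3297 = -902 - 3297 = -4199$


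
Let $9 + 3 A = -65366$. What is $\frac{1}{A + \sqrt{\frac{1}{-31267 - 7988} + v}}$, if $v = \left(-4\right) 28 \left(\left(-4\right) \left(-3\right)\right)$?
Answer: $- \frac{2566295625}{55924017104288} - \frac{3 i \sqrt{2071043592855}}{55924017104288} \approx -4.5889 \cdot 10^{-5} - 7.72 \cdot 10^{-8} i$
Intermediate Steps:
$A = - \frac{65375}{3}$ ($A = -3 + \frac{1}{3} \left(-65366\right) = -3 - \frac{65366}{3} = - \frac{65375}{3} \approx -21792.0$)
$v = -1344$ ($v = \left(-112\right) 12 = -1344$)
$\frac{1}{A + \sqrt{\frac{1}{-31267 - 7988} + v}} = \frac{1}{- \frac{65375}{3} + \sqrt{\frac{1}{-31267 - 7988} - 1344}} = \frac{1}{- \frac{65375}{3} + \sqrt{\frac{1}{-39255} - 1344}} = \frac{1}{- \frac{65375}{3} + \sqrt{- \frac{1}{39255} - 1344}} = \frac{1}{- \frac{65375}{3} + \sqrt{- \frac{52758721}{39255}}} = \frac{1}{- \frac{65375}{3} + \frac{i \sqrt{2071043592855}}{39255}}$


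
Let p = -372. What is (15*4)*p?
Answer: -22320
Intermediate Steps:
(15*4)*p = (15*4)*(-372) = 60*(-372) = -22320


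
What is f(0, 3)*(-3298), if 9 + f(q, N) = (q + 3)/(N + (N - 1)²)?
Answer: 197880/7 ≈ 28269.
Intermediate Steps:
f(q, N) = -9 + (3 + q)/(N + (-1 + N)²) (f(q, N) = -9 + (q + 3)/(N + (N - 1)²) = -9 + (3 + q)/(N + (-1 + N)²))
f(0, 3)*(-3298) = ((-6 + 0 - 9*3² + 9*3)/(1 + 3² - 1*3))*(-3298) = ((-6 + 0 - 9*9 + 27)/(1 + 9 - 3))*(-3298) = ((-6 + 0 - 81 + 27)/7)*(-3298) = ((⅐)*(-60))*(-3298) = -60/7*(-3298) = 197880/7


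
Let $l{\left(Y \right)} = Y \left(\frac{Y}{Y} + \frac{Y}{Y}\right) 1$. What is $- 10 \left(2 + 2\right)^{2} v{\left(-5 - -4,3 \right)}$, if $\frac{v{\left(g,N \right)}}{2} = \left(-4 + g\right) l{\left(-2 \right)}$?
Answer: $-6400$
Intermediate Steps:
$l{\left(Y \right)} = 2 Y$ ($l{\left(Y \right)} = Y \left(1 + 1\right) 1 = Y 2 \cdot 1 = 2 Y 1 = 2 Y$)
$v{\left(g,N \right)} = 32 - 8 g$ ($v{\left(g,N \right)} = 2 \left(-4 + g\right) 2 \left(-2\right) = 2 \left(-4 + g\right) \left(-4\right) = 2 \left(16 - 4 g\right) = 32 - 8 g$)
$- 10 \left(2 + 2\right)^{2} v{\left(-5 - -4,3 \right)} = - 10 \left(2 + 2\right)^{2} \left(32 - 8 \left(-5 - -4\right)\right) = - 10 \cdot 4^{2} \left(32 - 8 \left(-5 + 4\right)\right) = \left(-10\right) 16 \left(32 - -8\right) = - 160 \left(32 + 8\right) = \left(-160\right) 40 = -6400$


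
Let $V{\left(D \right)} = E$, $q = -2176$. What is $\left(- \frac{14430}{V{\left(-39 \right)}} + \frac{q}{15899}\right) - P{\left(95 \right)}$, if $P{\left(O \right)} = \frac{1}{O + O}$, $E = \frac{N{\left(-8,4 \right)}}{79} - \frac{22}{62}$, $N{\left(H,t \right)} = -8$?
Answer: $\frac{106752136475037}{3374244770} \approx 31637.0$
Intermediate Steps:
$E = - \frac{1117}{2449}$ ($E = - \frac{8}{79} - \frac{22}{62} = \left(-8\right) \frac{1}{79} - \frac{11}{31} = - \frac{8}{79} - \frac{11}{31} = - \frac{1117}{2449} \approx -0.4561$)
$V{\left(D \right)} = - \frac{1117}{2449}$
$P{\left(O \right)} = \frac{1}{2 O}$
$\left(- \frac{14430}{V{\left(-39 \right)}} + \frac{q}{15899}\right) - P{\left(95 \right)} = \left(- \frac{14430}{- \frac{1117}{2449}} - \frac{2176}{15899}\right) - \frac{1}{2 \cdot 95} = \left(\left(-14430\right) \left(- \frac{2449}{1117}\right) - \frac{2176}{15899}\right) - \frac{1}{2} \cdot \frac{1}{95} = \left(\frac{35339070}{1117} - \frac{2176}{15899}\right) - \frac{1}{190} = \frac{561853443338}{17759183} - \frac{1}{190} = \frac{106752136475037}{3374244770}$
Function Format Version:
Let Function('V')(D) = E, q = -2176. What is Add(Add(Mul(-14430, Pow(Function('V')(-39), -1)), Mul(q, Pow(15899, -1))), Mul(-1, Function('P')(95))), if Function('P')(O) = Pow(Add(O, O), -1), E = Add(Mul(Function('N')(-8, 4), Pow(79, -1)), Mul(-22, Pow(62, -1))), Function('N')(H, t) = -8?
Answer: Rational(106752136475037, 3374244770) ≈ 31637.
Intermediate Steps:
E = Rational(-1117, 2449) (E = Add(Mul(-8, Pow(79, -1)), Mul(-22, Pow(62, -1))) = Add(Mul(-8, Rational(1, 79)), Mul(-22, Rational(1, 62))) = Add(Rational(-8, 79), Rational(-11, 31)) = Rational(-1117, 2449) ≈ -0.45610)
Function('V')(D) = Rational(-1117, 2449)
Function('P')(O) = Mul(Rational(1, 2), Pow(O, -1)) (Function('P')(O) = Pow(Mul(2, O), -1) = Mul(Rational(1, 2), Pow(O, -1)))
Add(Add(Mul(-14430, Pow(Function('V')(-39), -1)), Mul(q, Pow(15899, -1))), Mul(-1, Function('P')(95))) = Add(Add(Mul(-14430, Pow(Rational(-1117, 2449), -1)), Mul(-2176, Pow(15899, -1))), Mul(-1, Mul(Rational(1, 2), Pow(95, -1)))) = Add(Add(Mul(-14430, Rational(-2449, 1117)), Mul(-2176, Rational(1, 15899))), Mul(-1, Mul(Rational(1, 2), Rational(1, 95)))) = Add(Add(Rational(35339070, 1117), Rational(-2176, 15899)), Mul(-1, Rational(1, 190))) = Add(Rational(561853443338, 17759183), Rational(-1, 190)) = Rational(106752136475037, 3374244770)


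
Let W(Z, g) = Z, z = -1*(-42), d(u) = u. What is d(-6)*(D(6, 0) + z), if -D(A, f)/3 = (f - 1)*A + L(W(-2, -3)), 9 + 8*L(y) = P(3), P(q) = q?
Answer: -747/2 ≈ -373.50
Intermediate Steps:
z = 42
L(y) = -¾ (L(y) = -9/8 + (⅛)*3 = -9/8 + 3/8 = -¾)
D(A, f) = 9/4 - 3*A*(-1 + f) (D(A, f) = -3*((f - 1)*A - ¾) = -3*((-1 + f)*A - ¾) = -3*(A*(-1 + f) - ¾) = -3*(-¾ + A*(-1 + f)) = 9/4 - 3*A*(-1 + f))
d(-6)*(D(6, 0) + z) = -6*((9/4 + 3*6 - 3*6*0) + 42) = -6*((9/4 + 18 + 0) + 42) = -6*(81/4 + 42) = -6*249/4 = -747/2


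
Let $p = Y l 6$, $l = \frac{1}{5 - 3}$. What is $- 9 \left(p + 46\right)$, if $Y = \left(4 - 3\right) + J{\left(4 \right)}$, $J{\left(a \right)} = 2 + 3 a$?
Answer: $-819$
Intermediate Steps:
$l = \frac{1}{2} \approx 0.5$
$Y = 15$ ($Y = \left(4 - 3\right) + \left(2 + 3 \cdot 4\right) = 1 + \left(2 + 12\right) = 1 + 14 = 15$)
$p = 45$ ($p = 15 \cdot \frac{1}{2} \cdot 6 = \frac{15}{2} \cdot 6 = 45$)
$- 9 \left(p + 46\right) = - 9 \left(45 + 46\right) = \left(-9\right) 91 = -819$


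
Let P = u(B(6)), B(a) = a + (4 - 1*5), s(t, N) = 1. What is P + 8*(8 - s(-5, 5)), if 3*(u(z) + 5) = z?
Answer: 158/3 ≈ 52.667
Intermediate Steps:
B(a) = -1 + a (B(a) = a + (4 - 5) = a - 1 = -1 + a)
u(z) = -5 + z/3
P = -10/3 (P = -5 + (-1 + 6)/3 = -5 + (⅓)*5 = -5 + 5/3 = -10/3 ≈ -3.3333)
P + 8*(8 - s(-5, 5)) = -10/3 + 8*(8 - 1*1) = -10/3 + 8*(8 - 1) = -10/3 + 8*7 = -10/3 + 56 = 158/3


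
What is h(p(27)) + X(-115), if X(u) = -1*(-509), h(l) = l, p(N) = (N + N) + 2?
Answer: 565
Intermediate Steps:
p(N) = 2 + 2*N (p(N) = 2*N + 2 = 2 + 2*N)
X(u) = 509
h(p(27)) + X(-115) = (2 + 2*27) + 509 = (2 + 54) + 509 = 56 + 509 = 565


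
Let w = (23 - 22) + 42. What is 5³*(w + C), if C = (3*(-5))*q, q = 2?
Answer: 1625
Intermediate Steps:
w = 43 (w = 1 + 42 = 43)
C = -30 (C = (3*(-5))*2 = -15*2 = -30)
5³*(w + C) = 5³*(43 - 30) = 125*13 = 1625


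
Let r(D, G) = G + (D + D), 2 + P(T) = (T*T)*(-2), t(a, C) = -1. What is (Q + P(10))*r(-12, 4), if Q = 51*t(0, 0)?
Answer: 5060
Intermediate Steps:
P(T) = -2 - 2*T² (P(T) = -2 + (T*T)*(-2) = -2 + T²*(-2) = -2 - 2*T²)
r(D, G) = G + 2*D
Q = -51 (Q = 51*(-1) = -51)
(Q + P(10))*r(-12, 4) = (-51 + (-2 - 2*10²))*(4 + 2*(-12)) = (-51 + (-2 - 2*100))*(4 - 24) = (-51 + (-2 - 200))*(-20) = (-51 - 202)*(-20) = -253*(-20) = 5060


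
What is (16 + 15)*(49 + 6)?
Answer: 1705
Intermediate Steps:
(16 + 15)*(49 + 6) = 31*55 = 1705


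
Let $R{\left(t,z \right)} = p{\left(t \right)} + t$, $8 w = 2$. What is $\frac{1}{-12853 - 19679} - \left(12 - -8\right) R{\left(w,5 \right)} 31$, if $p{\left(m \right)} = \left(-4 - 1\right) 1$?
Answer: $\frac{95806739}{32532} \approx 2945.0$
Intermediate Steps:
$w = \frac{1}{4}$ ($w = \frac{1}{8} \cdot 2 = \frac{1}{4} \approx 0.25$)
$p{\left(m \right)} = -5$ ($p{\left(m \right)} = \left(-4 - 1\right) 1 = \left(-5\right) 1 = -5$)
$R{\left(t,z \right)} = -5 + t$
$\frac{1}{-12853 - 19679} - \left(12 - -8\right) R{\left(w,5 \right)} 31 = \frac{1}{-12853 - 19679} - \left(12 - -8\right) \left(-5 + \frac{1}{4}\right) 31 = \frac{1}{-12853 - 19679} - \left(12 + 8\right) \left(- \frac{19}{4}\right) 31 = \frac{1}{-32532} - 20 \left(- \frac{19}{4}\right) 31 = - \frac{1}{32532} - \left(-95\right) 31 = - \frac{1}{32532} - -2945 = - \frac{1}{32532} + 2945 = \frac{95806739}{32532}$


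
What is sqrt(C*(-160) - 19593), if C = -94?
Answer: I*sqrt(4553) ≈ 67.476*I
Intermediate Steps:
sqrt(C*(-160) - 19593) = sqrt(-94*(-160) - 19593) = sqrt(15040 - 19593) = sqrt(-4553) = I*sqrt(4553)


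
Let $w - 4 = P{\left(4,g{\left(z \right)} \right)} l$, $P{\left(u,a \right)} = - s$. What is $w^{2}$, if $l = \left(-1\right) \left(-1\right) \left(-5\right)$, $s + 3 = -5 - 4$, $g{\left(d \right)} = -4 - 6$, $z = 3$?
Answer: $3136$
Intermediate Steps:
$g{\left(d \right)} = -10$ ($g{\left(d \right)} = -4 - 6 = -10$)
$s = -12$ ($s = -3 - 9 = -12$)
$P{\left(u,a \right)} = 12$ ($P{\left(u,a \right)} = \left(-1\right) \left(-12\right) = 12$)
$l = -5$ ($l = 1 \left(-5\right) = -5$)
$w = -56$ ($w = 4 + 12 \left(-5\right) = 4 - 60 = -56$)
$w^{2} = \left(-56\right)^{2} = 3136$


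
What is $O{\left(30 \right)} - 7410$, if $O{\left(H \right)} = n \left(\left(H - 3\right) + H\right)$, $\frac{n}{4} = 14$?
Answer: $-4218$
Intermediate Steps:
$n = 56$ ($n = 4 \cdot 14 = 56$)
$O{\left(H \right)} = -168 + 112 H$ ($O{\left(H \right)} = 56 \left(\left(H - 3\right) + H\right) = 56 \left(\left(-3 + H\right) + H\right) = 56 \left(-3 + 2 H\right) = -168 + 112 H$)
$O{\left(30 \right)} - 7410 = \left(-168 + 112 \cdot 30\right) - 7410 = \left(-168 + 3360\right) - 7410 = 3192 - 7410 = -4218$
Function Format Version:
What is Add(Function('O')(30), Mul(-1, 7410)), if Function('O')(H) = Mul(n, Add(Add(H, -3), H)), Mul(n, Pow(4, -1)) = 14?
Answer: -4218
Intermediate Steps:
n = 56 (n = Mul(4, 14) = 56)
Function('O')(H) = Add(-168, Mul(112, H)) (Function('O')(H) = Mul(56, Add(Add(H, -3), H)) = Mul(56, Add(Add(-3, H), H)) = Mul(56, Add(-3, Mul(2, H))) = Add(-168, Mul(112, H)))
Add(Function('O')(30), Mul(-1, 7410)) = Add(Add(-168, Mul(112, 30)), Mul(-1, 7410)) = Add(Add(-168, 3360), -7410) = Add(3192, -7410) = -4218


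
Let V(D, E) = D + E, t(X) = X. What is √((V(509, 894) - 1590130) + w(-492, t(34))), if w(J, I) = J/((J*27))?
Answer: 2*I*√32171721/9 ≈ 1260.4*I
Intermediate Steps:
w(J, I) = 1/27 (w(J, I) = J/((27*J)) = J*(1/(27*J)) = 1/27)
√((V(509, 894) - 1590130) + w(-492, t(34))) = √(((509 + 894) - 1590130) + 1/27) = √((1403 - 1590130) + 1/27) = √(-1588727 + 1/27) = √(-42895628/27) = 2*I*√32171721/9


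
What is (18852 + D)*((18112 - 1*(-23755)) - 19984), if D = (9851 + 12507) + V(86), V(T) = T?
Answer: 903680368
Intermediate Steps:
D = 22444 (D = (9851 + 12507) + 86 = 22358 + 86 = 22444)
(18852 + D)*((18112 - 1*(-23755)) - 19984) = (18852 + 22444)*((18112 - 1*(-23755)) - 19984) = 41296*((18112 + 23755) - 19984) = 41296*(41867 - 19984) = 41296*21883 = 903680368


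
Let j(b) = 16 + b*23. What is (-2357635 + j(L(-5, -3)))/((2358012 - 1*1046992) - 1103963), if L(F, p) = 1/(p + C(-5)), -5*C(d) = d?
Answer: -4715261/414114 ≈ -11.386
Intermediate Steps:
C(d) = -d/5
L(F, p) = 1/(1 + p) (L(F, p) = 1/(p - ⅕*(-5)) = 1/(p + 1) = 1/(1 + p))
j(b) = 16 + 23*b
(-2357635 + j(L(-5, -3)))/((2358012 - 1*1046992) - 1103963) = (-2357635 + (16 + 23/(1 - 3)))/((2358012 - 1*1046992) - 1103963) = (-2357635 + (16 + 23/(-2)))/((2358012 - 1046992) - 1103963) = (-2357635 + (16 + 23*(-½)))/(1311020 - 1103963) = (-2357635 + (16 - 23/2))/207057 = (-2357635 + 9/2)*(1/207057) = -4715261/2*1/207057 = -4715261/414114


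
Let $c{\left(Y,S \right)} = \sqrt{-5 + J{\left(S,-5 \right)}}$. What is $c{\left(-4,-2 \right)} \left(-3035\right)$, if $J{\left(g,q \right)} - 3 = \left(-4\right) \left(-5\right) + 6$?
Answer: $- 6070 \sqrt{6} \approx -14868.0$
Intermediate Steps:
$J{\left(g,q \right)} = 29$ ($J{\left(g,q \right)} = 3 + \left(\left(-4\right) \left(-5\right) + 6\right) = 3 + \left(20 + 6\right) = 3 + 26 = 29$)
$c{\left(Y,S \right)} = 2 \sqrt{6}$ ($c{\left(Y,S \right)} = \sqrt{-5 + 29} = \sqrt{24} = 2 \sqrt{6}$)
$c{\left(-4,-2 \right)} \left(-3035\right) = 2 \sqrt{6} \left(-3035\right) = - 6070 \sqrt{6}$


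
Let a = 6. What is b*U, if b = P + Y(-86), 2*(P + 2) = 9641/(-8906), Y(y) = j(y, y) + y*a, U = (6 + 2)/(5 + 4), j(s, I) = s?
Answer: -7178726/13359 ≈ -537.37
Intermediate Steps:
U = 8/9 ≈ 0.88889
Y(y) = 7*y (Y(y) = y + y*6 = y + 6*y = 7*y)
P = -45265/17812 (P = -2 + (9641/(-8906))/2 = -2 + (9641*(-1/8906))/2 = -2 + (1/2)*(-9641/8906) = -2 - 9641/17812 = -45265/17812 ≈ -2.5413)
b = -10768089/17812 (b = -45265/17812 + 7*(-86) = -45265/17812 - 602 = -10768089/17812 ≈ -604.54)
b*U = -10768089/17812*8/9 = -7178726/13359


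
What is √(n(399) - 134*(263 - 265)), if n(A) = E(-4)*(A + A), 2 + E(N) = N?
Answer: 2*I*√1130 ≈ 67.231*I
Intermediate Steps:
E(N) = -2 + N
n(A) = -12*A (n(A) = (-2 - 4)*(A + A) = -12*A)
√(n(399) - 134*(263 - 265)) = √(-12*399 - 134*(263 - 265)) = √(-4788 - 134*(-2)) = √(-4788 + 268) = √(-4520) = 2*I*√1130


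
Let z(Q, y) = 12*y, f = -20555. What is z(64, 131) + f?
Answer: -18983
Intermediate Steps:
z(64, 131) + f = 12*131 - 20555 = 1572 - 20555 = -18983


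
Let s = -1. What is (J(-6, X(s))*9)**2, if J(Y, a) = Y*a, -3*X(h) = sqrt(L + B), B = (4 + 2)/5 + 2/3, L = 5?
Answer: 11124/5 ≈ 2224.8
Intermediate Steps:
B = 28/15 (B = 6*(1/5) + 2*(1/3) = 6/5 + 2/3 = 28/15 ≈ 1.8667)
X(h) = -sqrt(1545)/45 (X(h) = -sqrt(5 + 28/15)/3 = -sqrt(1545)/45)
(J(-6, X(s))*9)**2 = (-(-2)*sqrt(1545)/15*9)**2 = ((2*sqrt(1545)/15)*9)**2 = (6*sqrt(1545)/5)**2 = 11124/5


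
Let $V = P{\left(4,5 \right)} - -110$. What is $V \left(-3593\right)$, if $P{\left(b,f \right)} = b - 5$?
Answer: $-391637$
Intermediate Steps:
$P{\left(b,f \right)} = -5 + b$ ($P{\left(b,f \right)} = b - 5 = -5 + b$)
$V = 109$ ($V = \left(-5 + 4\right) - -110 = -1 + 110 = 109$)
$V \left(-3593\right) = 109 \left(-3593\right) = -391637$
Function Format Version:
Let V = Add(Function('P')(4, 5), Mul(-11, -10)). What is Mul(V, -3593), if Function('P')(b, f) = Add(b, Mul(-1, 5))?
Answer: -391637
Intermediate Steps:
Function('P')(b, f) = Add(-5, b) (Function('P')(b, f) = Add(b, -5) = Add(-5, b))
V = 109 (V = Add(Add(-5, 4), Mul(-11, -10)) = Add(-1, 110) = 109)
Mul(V, -3593) = Mul(109, -3593) = -391637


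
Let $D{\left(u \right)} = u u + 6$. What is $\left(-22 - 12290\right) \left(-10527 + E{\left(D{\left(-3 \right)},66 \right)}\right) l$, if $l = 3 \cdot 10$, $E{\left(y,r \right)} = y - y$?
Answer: $3888252720$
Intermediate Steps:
$D{\left(u \right)} = 6 + u^{2}$ ($D{\left(u \right)} = u^{2} + 6 = 6 + u^{2}$)
$E{\left(y,r \right)} = 0$
$l = 30$
$\left(-22 - 12290\right) \left(-10527 + E{\left(D{\left(-3 \right)},66 \right)}\right) l = \left(-22 - 12290\right) \left(-10527 + 0\right) 30 = \left(-12312\right) \left(-10527\right) 30 = 129608424 \cdot 30 = 3888252720$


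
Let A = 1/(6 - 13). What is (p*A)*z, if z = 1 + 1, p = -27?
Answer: 54/7 ≈ 7.7143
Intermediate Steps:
A = -1/7 (A = 1/(-7) = -1/7 ≈ -0.14286)
z = 2
(p*A)*z = -27*(-1/7)*2 = (27/7)*2 = 54/7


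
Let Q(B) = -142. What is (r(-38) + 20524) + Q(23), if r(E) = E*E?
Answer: 21826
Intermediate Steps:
r(E) = E²
(r(-38) + 20524) + Q(23) = ((-38)² + 20524) - 142 = (1444 + 20524) - 142 = 21968 - 142 = 21826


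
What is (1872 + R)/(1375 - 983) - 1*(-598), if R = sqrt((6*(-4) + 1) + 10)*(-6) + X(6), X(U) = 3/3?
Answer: 236289/392 - 3*I*sqrt(13)/196 ≈ 602.78 - 0.055187*I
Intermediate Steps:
X(U) = 1 (X(U) = 3*(1/3) = 1)
R = 1 - 6*I*sqrt(13) (R = sqrt((6*(-4) + 1) + 10)*(-6) + 1 = sqrt((-24 + 1) + 10)*(-6) + 1 = sqrt(-23 + 10)*(-6) + 1 = sqrt(-13)*(-6) + 1 = (I*sqrt(13))*(-6) + 1 = -6*I*sqrt(13) + 1 = 1 - 6*I*sqrt(13) ≈ 1.0 - 21.633*I)
(1872 + R)/(1375 - 983) - 1*(-598) = (1872 + (1 - 6*I*sqrt(13)))/(1375 - 983) - 1*(-598) = (1873 - 6*I*sqrt(13))/392 + 598 = (1873 - 6*I*sqrt(13))*(1/392) + 598 = (1873/392 - 3*I*sqrt(13)/196) + 598 = 236289/392 - 3*I*sqrt(13)/196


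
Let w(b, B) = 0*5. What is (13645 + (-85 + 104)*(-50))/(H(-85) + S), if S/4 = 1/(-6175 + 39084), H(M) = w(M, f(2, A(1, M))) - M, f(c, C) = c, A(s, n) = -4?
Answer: 417779755/2797269 ≈ 149.35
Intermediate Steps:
w(b, B) = 0
H(M) = -M (H(M) = 0 - M = -M)
S = 4/32909 (S = 4/(-6175 + 39084) = 4/32909 ≈ 0.00012155)
(13645 + (-85 + 104)*(-50))/(H(-85) + S) = (13645 + (-85 + 104)*(-50))/(-1*(-85) + 4/32909) = (13645 + 19*(-50))/(85 + 4/32909) = (13645 - 950)/(2797269/32909) = 12695*(32909/2797269) = 417779755/2797269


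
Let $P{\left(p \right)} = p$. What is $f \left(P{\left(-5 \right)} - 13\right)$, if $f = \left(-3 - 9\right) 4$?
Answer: $864$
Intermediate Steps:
$f = -48$ ($f = \left(-3 - 9\right) 4 = \left(-12\right) 4 = -48$)
$f \left(P{\left(-5 \right)} - 13\right) = - 48 \left(-5 - 13\right) = \left(-48\right) \left(-18\right) = 864$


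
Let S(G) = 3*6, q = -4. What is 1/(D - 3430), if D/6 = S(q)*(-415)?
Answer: -1/48250 ≈ -2.0725e-5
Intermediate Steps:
S(G) = 18
D = -44820 (D = 6*(18*(-415)) = 6*(-7470) = -44820)
1/(D - 3430) = 1/(-44820 - 3430) = 1/(-48250) = -1/48250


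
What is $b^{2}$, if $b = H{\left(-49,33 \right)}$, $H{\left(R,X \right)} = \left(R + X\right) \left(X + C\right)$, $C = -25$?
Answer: $16384$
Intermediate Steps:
$H{\left(R,X \right)} = \left(-25 + X\right) \left(R + X\right)$ ($H{\left(R,X \right)} = \left(R + X\right) \left(X - 25\right) = \left(R + X\right) \left(-25 + X\right) = \left(-25 + X\right) \left(R + X\right)$)
$b = -128$ ($b = 33^{2} - -1225 - 825 - 1617 = 1089 + 1225 - 825 - 1617 = -128$)
$b^{2} = \left(-128\right)^{2} = 16384$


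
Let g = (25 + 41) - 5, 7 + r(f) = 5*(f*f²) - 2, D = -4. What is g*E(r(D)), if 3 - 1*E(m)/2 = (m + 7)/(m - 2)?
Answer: 81862/331 ≈ 247.32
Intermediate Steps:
r(f) = -9 + 5*f³ (r(f) = -7 + (5*(f*f²) - 2) = -7 + (5*f³ - 2) = -7 + (-2 + 5*f³) = -9 + 5*f³)
E(m) = 6 - 2*(7 + m)/(-2 + m) (E(m) = 6 - 2*(m + 7)/(m - 2) = 6 - 2*(7 + m)/(-2 + m))
g = 61 (g = 66 - 5 = 61)
g*E(r(D)) = 61*(2*(-13 + 2*(-9 + 5*(-4)³))/(-2 + (-9 + 5*(-4)³))) = 61*(2*(-13 + 2*(-9 + 5*(-64)))/(-2 + (-9 + 5*(-64)))) = 61*(2*(-13 + 2*(-9 - 320))/(-2 + (-9 - 320))) = 61*(2*(-13 + 2*(-329))/(-2 - 329)) = 61*(2*(-13 - 658)/(-331)) = 61*(2*(-1/331)*(-671)) = 61*(1342/331) = 81862/331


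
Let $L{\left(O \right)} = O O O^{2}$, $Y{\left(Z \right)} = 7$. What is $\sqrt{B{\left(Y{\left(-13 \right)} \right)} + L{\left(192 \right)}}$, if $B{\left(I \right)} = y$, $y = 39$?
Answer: $\sqrt{1358954535} \approx 36864.0$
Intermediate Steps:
$L{\left(O \right)} = O^{4}$ ($L{\left(O \right)} = O^{2} O^{2} = O^{4}$)
$B{\left(I \right)} = 39$
$\sqrt{B{\left(Y{\left(-13 \right)} \right)} + L{\left(192 \right)}} = \sqrt{39 + 192^{4}} = \sqrt{39 + 1358954496} = \sqrt{1358954535}$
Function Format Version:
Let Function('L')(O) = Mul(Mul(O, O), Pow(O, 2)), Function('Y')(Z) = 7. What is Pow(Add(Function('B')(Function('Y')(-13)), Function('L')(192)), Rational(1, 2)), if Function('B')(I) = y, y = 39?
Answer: Pow(1358954535, Rational(1, 2)) ≈ 36864.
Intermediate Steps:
Function('L')(O) = Pow(O, 4) (Function('L')(O) = Mul(Pow(O, 2), Pow(O, 2)) = Pow(O, 4))
Function('B')(I) = 39
Pow(Add(Function('B')(Function('Y')(-13)), Function('L')(192)), Rational(1, 2)) = Pow(Add(39, Pow(192, 4)), Rational(1, 2)) = Pow(Add(39, 1358954496), Rational(1, 2)) = Pow(1358954535, Rational(1, 2))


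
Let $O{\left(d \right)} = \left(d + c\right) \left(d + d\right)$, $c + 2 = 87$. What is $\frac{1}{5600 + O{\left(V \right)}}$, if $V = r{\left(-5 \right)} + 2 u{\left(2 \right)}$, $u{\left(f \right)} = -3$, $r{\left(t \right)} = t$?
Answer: $\frac{1}{3972} \approx 0.00025176$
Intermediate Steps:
$c = 85$ ($c = -2 + 87 = 85$)
$V = -11$ ($V = -5 + 2 \left(-3\right) = -5 - 6 = -11$)
$O{\left(d \right)} = 2 d \left(85 + d\right)$ ($O{\left(d \right)} = \left(d + 85\right) \left(d + d\right) = \left(85 + d\right) 2 d = 2 d \left(85 + d\right)$)
$\frac{1}{5600 + O{\left(V \right)}} = \frac{1}{5600 + 2 \left(-11\right) \left(85 - 11\right)} = \frac{1}{5600 + 2 \left(-11\right) 74} = \frac{1}{5600 - 1628} = \frac{1}{3972}$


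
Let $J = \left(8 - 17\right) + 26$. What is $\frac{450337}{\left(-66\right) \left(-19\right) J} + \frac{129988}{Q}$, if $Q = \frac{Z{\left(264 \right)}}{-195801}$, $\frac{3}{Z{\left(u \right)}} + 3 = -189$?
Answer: $\frac{34725187476378913}{21318} \approx 1.6289 \cdot 10^{12}$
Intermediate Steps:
$Z{\left(u \right)} = - \frac{1}{64}$ ($Z{\left(u \right)} = \frac{3}{-3 - 189} = \frac{3}{-192} = 3 \left(- \frac{1}{192}\right) = - \frac{1}{64}$)
$J = 17$ ($J = -9 + 26 = 17$)
$Q = \frac{1}{12531264}$ ($Q = - \frac{1}{64 \left(-195801\right)} = \left(- \frac{1}{64}\right) \left(- \frac{1}{195801}\right) = \frac{1}{12531264} \approx 7.98 \cdot 10^{-8}$)
$\frac{450337}{\left(-66\right) \left(-19\right) J} + \frac{129988}{Q} = \frac{450337}{\left(-66\right) \left(-19\right) 17} + 129988 \frac{1}{\frac{1}{12531264}} = \frac{450337}{1254 \cdot 17} + 129988 \cdot 12531264 = \frac{450337}{21318} + 1628913944832 = \frac{34725187476378913}{21318}$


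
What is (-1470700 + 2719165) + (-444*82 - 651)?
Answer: 1211406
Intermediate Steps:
(-1470700 + 2719165) + (-444*82 - 651) = 1248465 + (-36408 - 651) = 1248465 - 37059 = 1211406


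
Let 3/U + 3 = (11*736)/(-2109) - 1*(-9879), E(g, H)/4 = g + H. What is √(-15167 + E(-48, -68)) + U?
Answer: 6327/20820388 + 7*I*√319 ≈ 0.00030388 + 125.02*I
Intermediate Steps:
E(g, H) = 4*H + 4*g (E(g, H) = 4*(g + H) = 4*(H + g) = 4*H + 4*g)
U = 6327/20820388 (U = 3/(-3 + ((11*736)/(-2109) - 1*(-9879))) = 3/(-3 + (8096*(-1/2109) + 9879)) = 3/(-3 + (-8096/2109 + 9879)) = 3/(-3 + 20826715/2109) = 3/(20820388/2109) = 3*(2109/20820388) = 6327/20820388 ≈ 0.00030388)
√(-15167 + E(-48, -68)) + U = √(-15167 + (4*(-68) + 4*(-48))) + 6327/20820388 = √(-15167 + (-272 - 192)) + 6327/20820388 = √(-15167 - 464) + 6327/20820388 = √(-15631) + 6327/20820388 = 7*I*√319 + 6327/20820388 = 6327/20820388 + 7*I*√319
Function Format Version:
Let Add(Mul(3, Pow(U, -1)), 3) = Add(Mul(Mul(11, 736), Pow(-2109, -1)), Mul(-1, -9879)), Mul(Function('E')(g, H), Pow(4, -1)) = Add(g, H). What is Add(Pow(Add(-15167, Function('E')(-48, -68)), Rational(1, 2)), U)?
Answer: Add(Rational(6327, 20820388), Mul(7, I, Pow(319, Rational(1, 2)))) ≈ Add(0.00030388, Mul(125.02, I))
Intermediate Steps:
Function('E')(g, H) = Add(Mul(4, H), Mul(4, g)) (Function('E')(g, H) = Mul(4, Add(g, H)) = Mul(4, Add(H, g)) = Add(Mul(4, H), Mul(4, g)))
U = Rational(6327, 20820388) (U = Mul(3, Pow(Add(-3, Add(Mul(Mul(11, 736), Pow(-2109, -1)), Mul(-1, -9879))), -1)) = Mul(3, Pow(Add(-3, Add(Mul(8096, Rational(-1, 2109)), 9879)), -1)) = Mul(3, Pow(Add(-3, Add(Rational(-8096, 2109), 9879)), -1)) = Mul(3, Pow(Add(-3, Rational(20826715, 2109)), -1)) = Mul(3, Pow(Rational(20820388, 2109), -1)) = Mul(3, Rational(2109, 20820388)) = Rational(6327, 20820388) ≈ 0.00030388)
Add(Pow(Add(-15167, Function('E')(-48, -68)), Rational(1, 2)), U) = Add(Pow(Add(-15167, Add(Mul(4, -68), Mul(4, -48))), Rational(1, 2)), Rational(6327, 20820388)) = Add(Pow(Add(-15167, Add(-272, -192)), Rational(1, 2)), Rational(6327, 20820388)) = Add(Pow(Add(-15167, -464), Rational(1, 2)), Rational(6327, 20820388)) = Add(Pow(-15631, Rational(1, 2)), Rational(6327, 20820388)) = Add(Mul(7, I, Pow(319, Rational(1, 2))), Rational(6327, 20820388)) = Add(Rational(6327, 20820388), Mul(7, I, Pow(319, Rational(1, 2))))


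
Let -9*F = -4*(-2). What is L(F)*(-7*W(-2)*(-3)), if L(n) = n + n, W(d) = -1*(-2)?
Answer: -224/3 ≈ -74.667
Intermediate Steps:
W(d) = 2
F = -8/9 (F = -(-4)*(-2)/9 = -⅑*8 = -8/9 ≈ -0.88889)
L(n) = 2*n
L(F)*(-7*W(-2)*(-3)) = (2*(-8/9))*(-7*2*(-3)) = -(-224)*(-3)/9 = -16/9*42 = -224/3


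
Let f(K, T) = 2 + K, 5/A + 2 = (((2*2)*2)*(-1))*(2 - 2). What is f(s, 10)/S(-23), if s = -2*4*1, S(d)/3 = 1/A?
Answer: 5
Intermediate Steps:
A = -5/2 (A = 5/(-2 + (((2*2)*2)*(-1))*(2 - 2)) = 5/(-2 + ((4*2)*(-1))*0) = 5/(-2 + (8*(-1))*0) = 5/(-2 - 8*0) = 5/(-2 + 0) = 5/(-2) = 5*(-1/2) = -5/2 ≈ -2.5000)
S(d) = -6/5 (S(d) = 3/(-5/2) = 3*(-2/5) = -6/5)
s = -8 (s = -8*1 = -8)
f(s, 10)/S(-23) = (2 - 8)/(-6/5) = -6*(-5/6) = 5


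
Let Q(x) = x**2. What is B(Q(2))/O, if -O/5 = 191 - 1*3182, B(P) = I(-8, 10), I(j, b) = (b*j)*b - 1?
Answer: -267/4985 ≈ -0.053561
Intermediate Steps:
I(j, b) = -1 + j*b**2 (I(j, b) = j*b**2 - 1 = -1 + j*b**2)
B(P) = -801 (B(P) = -1 - 8*10**2 = -1 - 8*100 = -1 - 800 = -801)
O = 14955 (O = -5*(191 - 1*3182) = -5*(191 - 3182) = -5*(-2991) = 14955)
B(Q(2))/O = -801/14955 = -801*1/14955 = -267/4985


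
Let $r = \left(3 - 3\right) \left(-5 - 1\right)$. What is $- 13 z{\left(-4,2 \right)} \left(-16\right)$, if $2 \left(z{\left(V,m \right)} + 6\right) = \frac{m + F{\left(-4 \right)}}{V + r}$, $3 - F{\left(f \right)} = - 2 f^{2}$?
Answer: $-2210$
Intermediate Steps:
$r = 0$ ($r = 0 \left(-6\right) = 0$)
$F{\left(f \right)} = 3 + 2 f^{2}$ ($F{\left(f \right)} = 3 - - 2 f^{2} = 3 + 2 f^{2}$)
$z{\left(V,m \right)} = -6 + \frac{35 + m}{2 V}$ ($z{\left(V,m \right)} = -6 + \frac{\left(m + \left(3 + 2 \left(-4\right)^{2}\right)\right) \frac{1}{V + 0}}{2} = -6 + \frac{\left(m + \left(3 + 2 \cdot 16\right)\right) \frac{1}{V}}{2} = -6 + \frac{\left(m + \left(3 + 32\right)\right) \frac{1}{V}}{2} = -6 + \frac{\left(m + 35\right) \frac{1}{V}}{2} = -6 + \frac{\left(35 + m\right) \frac{1}{V}}{2} = -6 + \frac{\frac{1}{V} \left(35 + m\right)}{2} = -6 + \frac{35 + m}{2 V}$)
$- 13 z{\left(-4,2 \right)} \left(-16\right) = - 13 \frac{35 + 2 - -48}{2 \left(-4\right)} \left(-16\right) = - 13 \cdot \frac{1}{2} \left(- \frac{1}{4}\right) \left(35 + 2 + 48\right) \left(-16\right) = - 13 \cdot \frac{1}{2} \left(- \frac{1}{4}\right) 85 \left(-16\right) = \left(-13\right) \left(- \frac{85}{8}\right) \left(-16\right) = \frac{1105}{8} \left(-16\right) = -2210$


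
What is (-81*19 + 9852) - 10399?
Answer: -2086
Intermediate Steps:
(-81*19 + 9852) - 10399 = (-1539 + 9852) - 10399 = 8313 - 10399 = -2086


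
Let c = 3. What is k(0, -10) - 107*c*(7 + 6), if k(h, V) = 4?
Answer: -4169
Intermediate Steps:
k(0, -10) - 107*c*(7 + 6) = 4 - 321*(7 + 6) = 4 - 321*13 = 4 - 107*39 = 4 - 4173 = -4169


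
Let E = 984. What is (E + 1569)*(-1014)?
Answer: -2588742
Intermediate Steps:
(E + 1569)*(-1014) = (984 + 1569)*(-1014) = 2553*(-1014) = -2588742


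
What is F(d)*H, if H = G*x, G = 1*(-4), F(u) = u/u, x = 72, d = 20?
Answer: -288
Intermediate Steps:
F(u) = 1
G = -4
H = -288 (H = -4*72 = -288)
F(d)*H = 1*(-288) = -288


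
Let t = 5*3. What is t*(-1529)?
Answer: -22935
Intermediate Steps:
t = 15
t*(-1529) = 15*(-1529) = -22935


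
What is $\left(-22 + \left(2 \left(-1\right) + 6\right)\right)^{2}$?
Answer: $324$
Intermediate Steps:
$\left(-22 + \left(2 \left(-1\right) + 6\right)\right)^{2} = \left(-22 + \left(-2 + 6\right)\right)^{2} = \left(-22 + 4\right)^{2} = \left(-18\right)^{2} = 324$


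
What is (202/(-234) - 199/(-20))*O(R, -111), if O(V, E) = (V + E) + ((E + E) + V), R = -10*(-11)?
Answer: -2402719/2340 ≈ -1026.8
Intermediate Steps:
R = 110
O(V, E) = 2*V + 3*E (O(V, E) = (E + V) + (2*E + V) = (E + V) + (V + 2*E) = 2*V + 3*E)
(202/(-234) - 199/(-20))*O(R, -111) = (202/(-234) - 199/(-20))*(2*110 + 3*(-111)) = (202*(-1/234) - 199*(-1/20))*(220 - 333) = (-101/117 + 199/20)*(-113) = (21263/2340)*(-113) = -2402719/2340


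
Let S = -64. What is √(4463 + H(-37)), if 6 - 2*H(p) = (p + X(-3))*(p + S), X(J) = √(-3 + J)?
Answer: √(10390 + 202*I*√6)/2 ≈ 50.98 + 1.2132*I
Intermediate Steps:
H(p) = 3 - (-64 + p)*(p + I*√6)/2 (H(p) = 3 - (p + √(-3 - 3))*(p - 64)/2 = 3 - (p + √(-6))*(-64 + p)/2 = 3 - (p + I*√6)*(-64 + p)/2 = 3 - (-64 + p)*(p + I*√6)/2)
√(4463 + H(-37)) = √(4463 + (3 + 32*(-37) - ½*(-37)² + 32*I*√6 - ½*I*(-37)*√6)) = √(4463 + (3 - 1184 - ½*1369 + 32*I*√6 + 37*I*√6/2)) = √(4463 + (3 - 1184 - 1369/2 + 32*I*√6 + 37*I*√6/2)) = √(4463 + (-3731/2 + 101*I*√6/2)) = √(5195/2 + 101*I*√6/2)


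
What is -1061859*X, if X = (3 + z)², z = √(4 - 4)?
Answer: -9556731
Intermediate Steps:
z = 0 (z = √0 = 0)
X = 9 (X = (3 + 0)² = 3² = 9)
-1061859*X = -1061859*9 = -9556731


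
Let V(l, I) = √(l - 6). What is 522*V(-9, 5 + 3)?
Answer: 522*I*√15 ≈ 2021.7*I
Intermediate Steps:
V(l, I) = √(-6 + l)
522*V(-9, 5 + 3) = 522*√(-6 - 9) = 522*√(-15) = 522*(I*√15) = 522*I*√15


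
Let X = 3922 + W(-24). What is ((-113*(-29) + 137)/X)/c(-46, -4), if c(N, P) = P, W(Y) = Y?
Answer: -1707/7796 ≈ -0.21896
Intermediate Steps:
X = 3898 (X = 3922 - 24 = 3898)
((-113*(-29) + 137)/X)/c(-46, -4) = ((-113*(-29) + 137)/3898)/(-4) = ((3277 + 137)*(1/3898))*(-1/4) = (3414*(1/3898))*(-1/4) = (1707/1949)*(-1/4) = -1707/7796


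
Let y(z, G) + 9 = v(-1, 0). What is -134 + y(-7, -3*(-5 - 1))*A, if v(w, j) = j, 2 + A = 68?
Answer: -728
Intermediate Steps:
A = 66 (A = -2 + 68 = 66)
y(z, G) = -9 (y(z, G) = -9 + 0 = -9)
-134 + y(-7, -3*(-5 - 1))*A = -134 - 9*66 = -134 - 594 = -728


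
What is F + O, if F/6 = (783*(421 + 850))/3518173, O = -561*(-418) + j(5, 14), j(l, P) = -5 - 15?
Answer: 824940139852/3518173 ≈ 2.3448e+5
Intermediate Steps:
j(l, P) = -20
O = 234478 (O = -561*(-418) - 20 = 234498 - 20 = 234478)
F = 5971158/3518173 (F = 6*((783*(421 + 850))/3518173) = 6*((783*1271)*(1/3518173)) = 6*(995193*(1/3518173)) = 6*(995193/3518173) = 5971158/3518173 ≈ 1.6972)
F + O = 5971158/3518173 + 234478 = 824940139852/3518173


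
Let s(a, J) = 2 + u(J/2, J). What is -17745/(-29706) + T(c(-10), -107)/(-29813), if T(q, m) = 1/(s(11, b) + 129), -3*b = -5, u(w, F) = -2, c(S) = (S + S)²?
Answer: 22748352553/38081874054 ≈ 0.59735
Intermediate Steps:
c(S) = 4*S² (c(S) = (2*S)² = 4*S²)
b = 5/3 (b = -⅓*(-5) = 5/3 ≈ 1.6667)
s(a, J) = 0 (s(a, J) = 2 - 2 = 0)
T(q, m) = 1/129 (T(q, m) = 1/(0 + 129) = 1/129)
-17745/(-29706) + T(c(-10), -107)/(-29813) = -17745/(-29706) + (1/129)/(-29813) = -17745*(-1/29706) + (1/129)*(-1/29813) = 5915/9902 - 1/3845877 = 22748352553/38081874054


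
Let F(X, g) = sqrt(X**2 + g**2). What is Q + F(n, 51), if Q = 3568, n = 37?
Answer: 3568 + sqrt(3970) ≈ 3631.0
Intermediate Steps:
Q + F(n, 51) = 3568 + sqrt(37**2 + 51**2) = 3568 + sqrt(1369 + 2601) = 3568 + sqrt(3970)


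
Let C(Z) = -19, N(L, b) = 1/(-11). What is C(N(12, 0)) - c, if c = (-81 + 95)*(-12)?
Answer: 149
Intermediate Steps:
N(L, b) = -1/11 (N(L, b) = 1*(-1/11) = -1/11)
c = -168 (c = 14*(-12) = -168)
C(N(12, 0)) - c = -19 - 1*(-168) = -19 + 168 = 149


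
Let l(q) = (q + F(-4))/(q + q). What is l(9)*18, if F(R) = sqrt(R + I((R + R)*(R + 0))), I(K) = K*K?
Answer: 9 + 2*sqrt(255) ≈ 40.937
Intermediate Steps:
I(K) = K**2
F(R) = sqrt(R + 4*R**4) (F(R) = sqrt(R + ((R + R)*(R + 0))**2) = sqrt(R + ((2*R)*R)**2) = sqrt(R + (2*R**2)**2) = sqrt(R + 4*R**4))
l(q) = (q + 2*sqrt(255))/(2*q) (l(q) = (q + sqrt(-4 + 4*(-4)**4))/(q + q) = (q + sqrt(-4 + 4*256))/((2*q)) = (q + sqrt(-4 + 1024))*(1/(2*q)) = (q + sqrt(1020))*(1/(2*q)) = (q + 2*sqrt(255))*(1/(2*q)) = (q + 2*sqrt(255))/(2*q))
l(9)*18 = ((sqrt(255) + (1/2)*9)/9)*18 = ((sqrt(255) + 9/2)/9)*18 = ((9/2 + sqrt(255))/9)*18 = (1/2 + sqrt(255)/9)*18 = 9 + 2*sqrt(255)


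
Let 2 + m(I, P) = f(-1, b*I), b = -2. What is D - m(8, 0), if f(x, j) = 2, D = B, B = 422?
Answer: 422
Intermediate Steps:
D = 422
m(I, P) = 0 (m(I, P) = -2 + 2 = 0)
D - m(8, 0) = 422 - 1*0 = 422 + 0 = 422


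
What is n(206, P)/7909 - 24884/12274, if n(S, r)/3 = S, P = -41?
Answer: -94611112/48537533 ≈ -1.9492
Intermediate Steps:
n(S, r) = 3*S
n(206, P)/7909 - 24884/12274 = (3*206)/7909 - 24884/12274 = 618*(1/7909) - 24884*1/12274 = 618/7909 - 12442/6137 = -94611112/48537533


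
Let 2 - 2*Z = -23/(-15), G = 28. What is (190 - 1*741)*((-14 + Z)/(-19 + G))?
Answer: 227563/270 ≈ 842.83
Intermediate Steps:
Z = 7/30 (Z = 1 - (-23)/(2*(-15)) = 1 - (-23)*(-1)/(2*15) = 1 - ½*23/15 = 1 - 23/30 = 7/30 ≈ 0.23333)
(190 - 1*741)*((-14 + Z)/(-19 + G)) = (190 - 1*741)*((-14 + 7/30)/(-19 + 28)) = (190 - 741)*(-413/30/9) = -(-227563)/(30*9) = -551*(-413/270) = 227563/270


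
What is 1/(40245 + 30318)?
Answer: 1/70563 ≈ 1.4172e-5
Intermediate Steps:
1/(40245 + 30318) = 1/70563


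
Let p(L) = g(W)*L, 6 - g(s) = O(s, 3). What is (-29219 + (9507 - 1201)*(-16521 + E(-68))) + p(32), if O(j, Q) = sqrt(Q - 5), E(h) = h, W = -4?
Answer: -137817261 - 32*I*sqrt(2) ≈ -1.3782e+8 - 45.255*I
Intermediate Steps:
O(j, Q) = sqrt(-5 + Q)
g(s) = 6 - I*sqrt(2) (g(s) = 6 - sqrt(-5 + 3) = 6 - sqrt(-2) = 6 - I*sqrt(2))
p(L) = L*(6 - I*sqrt(2)) (p(L) = (6 - I*sqrt(2))*L = L*(6 - I*sqrt(2)))
(-29219 + (9507 - 1201)*(-16521 + E(-68))) + p(32) = (-29219 + (9507 - 1201)*(-16521 - 68)) + 32*(6 - I*sqrt(2)) = (-29219 + 8306*(-16589)) + (192 - 32*I*sqrt(2)) = (-29219 - 137788234) + (192 - 32*I*sqrt(2)) = -137817453 + (192 - 32*I*sqrt(2)) = -137817261 - 32*I*sqrt(2)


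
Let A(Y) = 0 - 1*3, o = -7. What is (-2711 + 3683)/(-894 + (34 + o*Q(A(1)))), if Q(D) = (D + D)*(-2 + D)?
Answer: -486/535 ≈ -0.90841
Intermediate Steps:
A(Y) = -3 (A(Y) = 0 - 3 = -3)
Q(D) = 2*D*(-2 + D) (Q(D) = (2*D)*(-2 + D) = 2*D*(-2 + D))
(-2711 + 3683)/(-894 + (34 + o*Q(A(1)))) = (-2711 + 3683)/(-894 + (34 - 14*(-3)*(-2 - 3))) = 972/(-894 + (34 - 14*(-3)*(-5))) = 972/(-894 + (34 - 7*30)) = 972/(-894 + (34 - 210)) = 972/(-894 - 176) = 972/(-1070) = 972*(-1/1070) = -486/535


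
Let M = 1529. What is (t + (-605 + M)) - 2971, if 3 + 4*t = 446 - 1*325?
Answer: -4035/2 ≈ -2017.5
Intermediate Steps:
t = 59/2 (t = -¾ + (446 - 1*325)/4 = -¾ + (446 - 325)/4 = -¾ + (¼)*121 = -¾ + 121/4 = 59/2 ≈ 29.500)
(t + (-605 + M)) - 2971 = (59/2 + (-605 + 1529)) - 2971 = (59/2 + 924) - 2971 = 1907/2 - 2971 = -4035/2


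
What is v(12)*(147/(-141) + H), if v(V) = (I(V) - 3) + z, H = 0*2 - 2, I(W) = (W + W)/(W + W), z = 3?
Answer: -143/47 ≈ -3.0426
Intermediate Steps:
I(W) = 1 (I(W) = (2*W)/((2*W)) = (2*W)*(1/(2*W)) = 1)
H = -2 (H = 0 - 2 = -2)
v(V) = 1 (v(V) = (1 - 3) + 3 = -2 + 3 = 1)
v(12)*(147/(-141) + H) = 1*(147/(-141) - 2) = 1*(147*(-1/141) - 2) = 1*(-49/47 - 2) = 1*(-143/47) = -143/47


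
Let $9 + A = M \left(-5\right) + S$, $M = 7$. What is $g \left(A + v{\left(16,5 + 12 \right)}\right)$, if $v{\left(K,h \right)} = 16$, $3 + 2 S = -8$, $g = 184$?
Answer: $-6164$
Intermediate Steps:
$S = - \frac{11}{2}$ ($S = - \frac{3}{2} + \frac{1}{2} \left(-8\right) = - \frac{3}{2} - 4 = - \frac{11}{2} \approx -5.5$)
$A = - \frac{99}{2}$ ($A = -9 + \left(7 \left(-5\right) - \frac{11}{2}\right) = -9 - \frac{81}{2} = - \frac{99}{2} \approx -49.5$)
$g \left(A + v{\left(16,5 + 12 \right)}\right) = 184 \left(- \frac{99}{2} + 16\right) = 184 \left(- \frac{67}{2}\right) = -6164$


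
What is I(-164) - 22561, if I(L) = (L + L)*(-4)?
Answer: -21249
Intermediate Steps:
I(L) = -8*L (I(L) = (2*L)*(-4) = -8*L)
I(-164) - 22561 = -8*(-164) - 22561 = 1312 - 22561 = -21249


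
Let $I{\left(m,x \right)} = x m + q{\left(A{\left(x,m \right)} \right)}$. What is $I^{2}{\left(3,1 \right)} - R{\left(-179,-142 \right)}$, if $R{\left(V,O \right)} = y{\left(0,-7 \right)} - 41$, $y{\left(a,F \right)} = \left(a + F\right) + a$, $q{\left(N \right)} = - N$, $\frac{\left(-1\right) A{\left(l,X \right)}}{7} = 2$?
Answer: $337$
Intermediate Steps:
$A{\left(l,X \right)} = -14$ ($A{\left(l,X \right)} = \left(-7\right) 2 = -14$)
$y{\left(a,F \right)} = F + 2 a$ ($y{\left(a,F \right)} = \left(F + a\right) + a = F + 2 a$)
$I{\left(m,x \right)} = 14 + m x$ ($I{\left(m,x \right)} = x m - -14 = m x + 14 = 14 + m x$)
$R{\left(V,O \right)} = -48$ ($R{\left(V,O \right)} = \left(-7 + 2 \cdot 0\right) - 41 = \left(-7 + 0\right) - 41 = -7 - 41 = -48$)
$I^{2}{\left(3,1 \right)} - R{\left(-179,-142 \right)} = \left(14 + 3 \cdot 1\right)^{2} - -48 = \left(14 + 3\right)^{2} + 48 = 17^{2} + 48 = 289 + 48 = 337$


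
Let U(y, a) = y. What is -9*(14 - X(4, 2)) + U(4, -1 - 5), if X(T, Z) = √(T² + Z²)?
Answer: -122 + 18*√5 ≈ -81.751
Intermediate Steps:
-9*(14 - X(4, 2)) + U(4, -1 - 5) = -9*(14 - √(4² + 2²)) + 4 = -9*(14 - √(16 + 4)) + 4 = -9*(14 - √20) + 4 = -9*(14 - 2*√5) + 4 = (-126 + 18*√5) + 4 = -122 + 18*√5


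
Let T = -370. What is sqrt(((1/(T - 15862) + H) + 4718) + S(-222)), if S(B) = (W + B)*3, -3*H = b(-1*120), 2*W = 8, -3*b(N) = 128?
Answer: sqrt(2417672476502)/24348 ≈ 63.861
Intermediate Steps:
b(N) = -128/3 (b(N) = -1/3*128 = -128/3)
W = 4 (W = (1/2)*8 = 4)
H = 128/9 (H = -1/3*(-128/3) = 128/9 ≈ 14.222)
S(B) = 12 + 3*B (S(B) = (4 + B)*3 = 12 + 3*B)
sqrt(((1/(T - 15862) + H) + 4718) + S(-222)) = sqrt(((1/(-370 - 15862) + 128/9) + 4718) + (12 + 3*(-222))) = sqrt(((1/(-16232) + 128/9) + 4718) + (12 - 666)) = sqrt(((-1/16232 + 128/9) + 4718) - 654) = sqrt((2077687/146088 + 4718) - 654) = sqrt(691320871/146088 - 654) = sqrt(595779319/146088) = sqrt(2417672476502)/24348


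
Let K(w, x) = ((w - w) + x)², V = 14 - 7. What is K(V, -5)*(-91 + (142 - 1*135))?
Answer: -2100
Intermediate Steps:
V = 7
K(w, x) = x² (K(w, x) = (0 + x)² = x²)
K(V, -5)*(-91 + (142 - 1*135)) = (-5)²*(-91 + (142 - 1*135)) = 25*(-91 + (142 - 135)) = 25*(-91 + 7) = 25*(-84) = -2100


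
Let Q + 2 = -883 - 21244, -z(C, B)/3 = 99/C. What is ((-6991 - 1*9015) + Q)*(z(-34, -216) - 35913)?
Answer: 46553110575/34 ≈ 1.3692e+9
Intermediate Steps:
z(C, B) = -297/C
Q = -22129 (Q = -2 + (-883 - 21244) = -2 - 22127 = -22129)
((-6991 - 1*9015) + Q)*(z(-34, -216) - 35913) = ((-6991 - 1*9015) - 22129)*(-297/(-34) - 35913) = ((-6991 - 9015) - 22129)*(-297*(-1/34) - 35913) = (-16006 - 22129)*(297/34 - 35913) = -38135*(-1220745/34) = 46553110575/34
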